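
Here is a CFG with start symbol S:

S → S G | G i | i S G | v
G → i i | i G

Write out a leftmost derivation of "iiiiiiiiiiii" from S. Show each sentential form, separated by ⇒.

S ⇒ iSG   [S → i S G]
iSG ⇒ iiSGG   [S → i S G]
iiSGG ⇒ iiGiGG   [S → G i]
iiGiGG ⇒ iiiGiGG   [G → i G]
iiiGiGG ⇒ iiiiGiGG   [G → i G]
iiiiGiGG ⇒ iiiiiGiGG   [G → i G]
iiiiiGiGG ⇒ iiiiiiiiGG   [G → i i]
iiiiiiiiGG ⇒ iiiiiiiiiiG   [G → i i]
iiiiiiiiiiG ⇒ iiiiiiiiiiii   [G → i i]

S⇒iSG⇒iiSGG⇒iiGiGG⇒iiiGiGG⇒iiiiGiGG⇒iiiiiGiGG⇒iiiiiiiiGG⇒iiiiiiiiiiG⇒iiiiiiiiiiii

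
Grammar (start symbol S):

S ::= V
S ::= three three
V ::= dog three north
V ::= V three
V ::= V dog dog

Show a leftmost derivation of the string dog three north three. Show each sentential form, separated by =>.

S => V => V three => dog three north three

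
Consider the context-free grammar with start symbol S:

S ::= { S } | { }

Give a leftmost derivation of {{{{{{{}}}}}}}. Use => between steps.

S=>{S}=>{{S}}=>{{{S}}}=>{{{{S}}}}=>{{{{{S}}}}}=>{{{{{{S}}}}}}=>{{{{{{{}}}}}}}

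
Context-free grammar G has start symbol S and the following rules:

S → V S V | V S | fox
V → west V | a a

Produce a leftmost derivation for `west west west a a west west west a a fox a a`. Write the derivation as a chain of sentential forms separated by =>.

S => V S V => west V S V => west west V S V => west west west V S V => west west west a a S V => west west west a a V S V => west west west a a west V S V => west west west a a west west V S V => west west west a a west west west V S V => west west west a a west west west a a S V => west west west a a west west west a a fox V => west west west a a west west west a a fox a a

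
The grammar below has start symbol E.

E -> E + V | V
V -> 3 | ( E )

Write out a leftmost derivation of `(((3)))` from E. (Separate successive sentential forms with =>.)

E=>V=>(E)=>(V)=>((E))=>((V))=>(((E)))=>(((V)))=>(((3)))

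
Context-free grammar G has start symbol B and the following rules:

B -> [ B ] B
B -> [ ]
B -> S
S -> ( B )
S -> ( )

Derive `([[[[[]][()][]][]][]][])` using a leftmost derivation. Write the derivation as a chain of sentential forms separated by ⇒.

B ⇒ S   [B -> S]
S ⇒ (B)   [S -> ( B )]
(B) ⇒ ([B]B)   [B -> [ B ] B]
([B]B) ⇒ ([[B]B]B)   [B -> [ B ] B]
([[B]B]B) ⇒ ([[[B]B]B]B)   [B -> [ B ] B]
([[[B]B]B]B) ⇒ ([[[[B]B]B]B]B)   [B -> [ B ] B]
([[[[B]B]B]B]B) ⇒ ([[[[[]]B]B]B]B)   [B -> [ ]]
([[[[[]]B]B]B]B) ⇒ ([[[[[]][B]B]B]B]B)   [B -> [ B ] B]
([[[[[]][B]B]B]B]B) ⇒ ([[[[[]][S]B]B]B]B)   [B -> S]
([[[[[]][S]B]B]B]B) ⇒ ([[[[[]][()]B]B]B]B)   [S -> ( )]
([[[[[]][()]B]B]B]B) ⇒ ([[[[[]][()][]]B]B]B)   [B -> [ ]]
([[[[[]][()][]]B]B]B) ⇒ ([[[[[]][()][]][]]B]B)   [B -> [ ]]
([[[[[]][()][]][]]B]B) ⇒ ([[[[[]][()][]][]][]]B)   [B -> [ ]]
([[[[[]][()][]][]][]]B) ⇒ ([[[[[]][()][]][]][]][])   [B -> [ ]]

B ⇒ S ⇒ (B) ⇒ ([B]B) ⇒ ([[B]B]B) ⇒ ([[[B]B]B]B) ⇒ ([[[[B]B]B]B]B) ⇒ ([[[[[]]B]B]B]B) ⇒ ([[[[[]][B]B]B]B]B) ⇒ ([[[[[]][S]B]B]B]B) ⇒ ([[[[[]][()]B]B]B]B) ⇒ ([[[[[]][()][]]B]B]B) ⇒ ([[[[[]][()][]][]]B]B) ⇒ ([[[[[]][()][]][]][]]B) ⇒ ([[[[[]][()][]][]][]][])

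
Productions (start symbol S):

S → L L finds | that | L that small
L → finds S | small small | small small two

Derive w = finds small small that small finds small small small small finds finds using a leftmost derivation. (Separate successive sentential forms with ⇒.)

S ⇒ L L finds ⇒ finds S L finds ⇒ finds L that small L finds ⇒ finds small small that small L finds ⇒ finds small small that small finds S finds ⇒ finds small small that small finds L L finds finds ⇒ finds small small that small finds small small L finds finds ⇒ finds small small that small finds small small small small finds finds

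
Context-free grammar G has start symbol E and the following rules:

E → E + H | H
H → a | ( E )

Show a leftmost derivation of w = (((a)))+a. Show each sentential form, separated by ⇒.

E ⇒ E+H ⇒ H+H ⇒ (E)+H ⇒ (H)+H ⇒ ((E))+H ⇒ ((H))+H ⇒ (((E)))+H ⇒ (((H)))+H ⇒ (((a)))+H ⇒ (((a)))+a

E ⇒ E+H   [E → E + H]
E+H ⇒ H+H   [E → H]
H+H ⇒ (E)+H   [H → ( E )]
(E)+H ⇒ (H)+H   [E → H]
(H)+H ⇒ ((E))+H   [H → ( E )]
((E))+H ⇒ ((H))+H   [E → H]
((H))+H ⇒ (((E)))+H   [H → ( E )]
(((E)))+H ⇒ (((H)))+H   [E → H]
(((H)))+H ⇒ (((a)))+H   [H → a]
(((a)))+H ⇒ (((a)))+a   [H → a]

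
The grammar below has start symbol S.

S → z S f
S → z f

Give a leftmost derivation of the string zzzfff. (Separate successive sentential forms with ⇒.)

S⇒zSf⇒zzSff⇒zzzfff

S ⇒ zSf   [S → z S f]
zSf ⇒ zzSff   [S → z S f]
zzSff ⇒ zzzfff   [S → z f]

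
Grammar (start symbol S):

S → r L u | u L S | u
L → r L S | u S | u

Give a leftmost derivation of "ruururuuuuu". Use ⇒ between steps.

S⇒rLu⇒ruSu⇒ruuLSu⇒ruurLSSu⇒ruuruSSu⇒ruururLuSu⇒ruururuSuSu⇒ruururuuuSu⇒ruururuuuuu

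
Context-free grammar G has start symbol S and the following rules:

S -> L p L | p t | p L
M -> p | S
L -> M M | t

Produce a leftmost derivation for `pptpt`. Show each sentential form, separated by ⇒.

S ⇒ pL   [S -> p L]
pL ⇒ pMM   [L -> M M]
pMM ⇒ pSM   [M -> S]
pSM ⇒ ppLM   [S -> p L]
ppLM ⇒ pptM   [L -> t]
pptM ⇒ pptS   [M -> S]
pptS ⇒ pptpt   [S -> p t]

S ⇒ pL ⇒ pMM ⇒ pSM ⇒ ppLM ⇒ pptM ⇒ pptS ⇒ pptpt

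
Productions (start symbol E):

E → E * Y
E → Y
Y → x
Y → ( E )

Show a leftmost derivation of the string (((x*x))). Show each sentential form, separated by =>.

E => Y   [E → Y]
Y => (E)   [Y → ( E )]
(E) => (Y)   [E → Y]
(Y) => ((E))   [Y → ( E )]
((E)) => ((Y))   [E → Y]
((Y)) => (((E)))   [Y → ( E )]
(((E))) => (((E*Y)))   [E → E * Y]
(((E*Y))) => (((Y*Y)))   [E → Y]
(((Y*Y))) => (((x*Y)))   [Y → x]
(((x*Y))) => (((x*x)))   [Y → x]

E => Y => (E) => (Y) => ((E)) => ((Y)) => (((E))) => (((E*Y))) => (((Y*Y))) => (((x*Y))) => (((x*x)))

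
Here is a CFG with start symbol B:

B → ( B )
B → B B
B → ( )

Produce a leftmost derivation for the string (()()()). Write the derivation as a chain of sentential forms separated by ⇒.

B⇒(B)⇒(BB)⇒(BBB)⇒(()BB)⇒(()()B)⇒(()()())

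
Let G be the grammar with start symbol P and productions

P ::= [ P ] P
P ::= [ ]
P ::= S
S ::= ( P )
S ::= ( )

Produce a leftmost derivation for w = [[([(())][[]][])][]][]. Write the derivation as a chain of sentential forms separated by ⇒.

P⇒[P]P⇒[[P]P]P⇒[[S]P]P⇒[[(P)]P]P⇒[[([P]P)]P]P⇒[[([S]P)]P]P⇒[[([(P)]P)]P]P⇒[[([(S)]P)]P]P⇒[[([(())]P)]P]P⇒[[([(())][P]P)]P]P⇒[[([(())][[]]P)]P]P⇒[[([(())][[]][])]P]P⇒[[([(())][[]][])][]]P⇒[[([(())][[]][])][]][]

P ⇒ [P]P   [P ::= [ P ] P]
[P]P ⇒ [[P]P]P   [P ::= [ P ] P]
[[P]P]P ⇒ [[S]P]P   [P ::= S]
[[S]P]P ⇒ [[(P)]P]P   [S ::= ( P )]
[[(P)]P]P ⇒ [[([P]P)]P]P   [P ::= [ P ] P]
[[([P]P)]P]P ⇒ [[([S]P)]P]P   [P ::= S]
[[([S]P)]P]P ⇒ [[([(P)]P)]P]P   [S ::= ( P )]
[[([(P)]P)]P]P ⇒ [[([(S)]P)]P]P   [P ::= S]
[[([(S)]P)]P]P ⇒ [[([(())]P)]P]P   [S ::= ( )]
[[([(())]P)]P]P ⇒ [[([(())][P]P)]P]P   [P ::= [ P ] P]
[[([(())][P]P)]P]P ⇒ [[([(())][[]]P)]P]P   [P ::= [ ]]
[[([(())][[]]P)]P]P ⇒ [[([(())][[]][])]P]P   [P ::= [ ]]
[[([(())][[]][])]P]P ⇒ [[([(())][[]][])][]]P   [P ::= [ ]]
[[([(())][[]][])][]]P ⇒ [[([(())][[]][])][]][]   [P ::= [ ]]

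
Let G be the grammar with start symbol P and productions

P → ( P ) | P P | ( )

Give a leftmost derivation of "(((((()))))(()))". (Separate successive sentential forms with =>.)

P => (P) => (PP) => ((P)P) => (((P))P) => ((((P)))P) => (((((P))))P) => (((((()))))P) => (((((()))))(P)) => (((((()))))(()))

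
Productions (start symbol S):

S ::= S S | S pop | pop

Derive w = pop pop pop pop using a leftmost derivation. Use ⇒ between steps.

S ⇒ S S   [S ::= S S]
S S ⇒ S pop S   [S ::= S pop]
S pop S ⇒ pop pop S   [S ::= pop]
pop pop S ⇒ pop pop S S   [S ::= S S]
pop pop S S ⇒ pop pop pop S   [S ::= pop]
pop pop pop S ⇒ pop pop pop pop   [S ::= pop]

S ⇒ S S ⇒ S pop S ⇒ pop pop S ⇒ pop pop S S ⇒ pop pop pop S ⇒ pop pop pop pop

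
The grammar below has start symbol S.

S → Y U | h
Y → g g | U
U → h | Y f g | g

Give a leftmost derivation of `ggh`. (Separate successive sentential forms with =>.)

S=>YU=>ggU=>ggh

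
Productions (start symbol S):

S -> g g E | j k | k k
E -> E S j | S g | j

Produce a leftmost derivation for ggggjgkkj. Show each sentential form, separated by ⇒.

S ⇒ ggE   [S -> g g E]
ggE ⇒ ggESj   [E -> E S j]
ggESj ⇒ ggSgSj   [E -> S g]
ggSgSj ⇒ ggggEgSj   [S -> g g E]
ggggEgSj ⇒ ggggjgSj   [E -> j]
ggggjgSj ⇒ ggggjgkkj   [S -> k k]

S ⇒ ggE ⇒ ggESj ⇒ ggSgSj ⇒ ggggEgSj ⇒ ggggjgSj ⇒ ggggjgkkj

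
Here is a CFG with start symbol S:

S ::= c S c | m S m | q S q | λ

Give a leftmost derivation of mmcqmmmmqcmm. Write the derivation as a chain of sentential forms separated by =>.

S => mSm => mmSmm => mmcScmm => mmcqSqcmm => mmcqmSmqcmm => mmcqmmSmmqcmm => mmcqmmmmqcmm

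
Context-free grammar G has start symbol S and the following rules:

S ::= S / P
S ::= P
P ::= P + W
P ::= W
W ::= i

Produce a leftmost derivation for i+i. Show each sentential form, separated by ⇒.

S⇒P⇒P+W⇒W+W⇒i+W⇒i+i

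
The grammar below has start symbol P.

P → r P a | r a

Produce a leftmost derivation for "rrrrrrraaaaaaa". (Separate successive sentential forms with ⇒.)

P ⇒ rPa ⇒ rrPaa ⇒ rrrPaaa ⇒ rrrrPaaaa ⇒ rrrrrPaaaaa ⇒ rrrrrrPaaaaaa ⇒ rrrrrrraaaaaaa

P ⇒ rPa   [P → r P a]
rPa ⇒ rrPaa   [P → r P a]
rrPaa ⇒ rrrPaaa   [P → r P a]
rrrPaaa ⇒ rrrrPaaaa   [P → r P a]
rrrrPaaaa ⇒ rrrrrPaaaaa   [P → r P a]
rrrrrPaaaaa ⇒ rrrrrrPaaaaaa   [P → r P a]
rrrrrrPaaaaaa ⇒ rrrrrrraaaaaaa   [P → r a]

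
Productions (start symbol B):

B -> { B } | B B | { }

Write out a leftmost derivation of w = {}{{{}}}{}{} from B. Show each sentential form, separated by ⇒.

B ⇒ BB   [B -> B B]
BB ⇒ {}B   [B -> { }]
{}B ⇒ {}BB   [B -> B B]
{}BB ⇒ {}BBB   [B -> B B]
{}BBB ⇒ {}{B}BB   [B -> { B }]
{}{B}BB ⇒ {}{{B}}BB   [B -> { B }]
{}{{B}}BB ⇒ {}{{{}}}BB   [B -> { }]
{}{{{}}}BB ⇒ {}{{{}}}{}B   [B -> { }]
{}{{{}}}{}B ⇒ {}{{{}}}{}{}   [B -> { }]

B⇒BB⇒{}B⇒{}BB⇒{}BBB⇒{}{B}BB⇒{}{{B}}BB⇒{}{{{}}}BB⇒{}{{{}}}{}B⇒{}{{{}}}{}{}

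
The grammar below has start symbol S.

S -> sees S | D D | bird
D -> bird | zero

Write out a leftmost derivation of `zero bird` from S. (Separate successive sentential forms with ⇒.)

S ⇒ D D ⇒ zero D ⇒ zero bird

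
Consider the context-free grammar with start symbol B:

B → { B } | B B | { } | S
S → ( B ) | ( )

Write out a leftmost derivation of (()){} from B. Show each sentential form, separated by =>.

B => BB => SB => (B)B => (S)B => (())B => (()){}

B => BB   [B → B B]
BB => SB   [B → S]
SB => (B)B   [S → ( B )]
(B)B => (S)B   [B → S]
(S)B => (())B   [S → ( )]
(())B => (()){}   [B → { }]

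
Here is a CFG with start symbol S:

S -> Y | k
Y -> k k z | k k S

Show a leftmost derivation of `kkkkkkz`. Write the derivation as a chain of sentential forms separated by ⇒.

S ⇒ Y ⇒ kkS ⇒ kkY ⇒ kkkkS ⇒ kkkkY ⇒ kkkkkkz

S ⇒ Y   [S -> Y]
Y ⇒ kkS   [Y -> k k S]
kkS ⇒ kkY   [S -> Y]
kkY ⇒ kkkkS   [Y -> k k S]
kkkkS ⇒ kkkkY   [S -> Y]
kkkkY ⇒ kkkkkkz   [Y -> k k z]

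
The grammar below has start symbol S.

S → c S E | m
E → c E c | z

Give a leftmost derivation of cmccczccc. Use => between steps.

S => cSE   [S → c S E]
cSE => cmE   [S → m]
cmE => cmcEc   [E → c E c]
cmcEc => cmccEcc   [E → c E c]
cmccEcc => cmcccEccc   [E → c E c]
cmcccEccc => cmccczccc   [E → z]

S => cSE => cmE => cmcEc => cmccEcc => cmcccEccc => cmccczccc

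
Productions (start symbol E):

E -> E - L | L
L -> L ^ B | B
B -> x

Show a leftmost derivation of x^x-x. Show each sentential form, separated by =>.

E => E-L   [E -> E - L]
E-L => L-L   [E -> L]
L-L => L^B-L   [L -> L ^ B]
L^B-L => B^B-L   [L -> B]
B^B-L => x^B-L   [B -> x]
x^B-L => x^x-L   [B -> x]
x^x-L => x^x-B   [L -> B]
x^x-B => x^x-x   [B -> x]

E => E-L => L-L => L^B-L => B^B-L => x^B-L => x^x-L => x^x-B => x^x-x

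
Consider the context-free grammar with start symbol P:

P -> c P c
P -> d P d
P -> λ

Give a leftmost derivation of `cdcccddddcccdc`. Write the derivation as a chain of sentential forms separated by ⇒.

P ⇒ cPc ⇒ cdPdc ⇒ cdcPcdc ⇒ cdccPccdc ⇒ cdcccPcccdc ⇒ cdcccdPdcccdc ⇒ cdcccddPddcccdc ⇒ cdcccddddcccdc

P ⇒ cPc   [P -> c P c]
cPc ⇒ cdPdc   [P -> d P d]
cdPdc ⇒ cdcPcdc   [P -> c P c]
cdcPcdc ⇒ cdccPccdc   [P -> c P c]
cdccPccdc ⇒ cdcccPcccdc   [P -> c P c]
cdcccPcccdc ⇒ cdcccdPdcccdc   [P -> d P d]
cdcccdPdcccdc ⇒ cdcccddPddcccdc   [P -> d P d]
cdcccddPddcccdc ⇒ cdcccddddcccdc   [P -> λ]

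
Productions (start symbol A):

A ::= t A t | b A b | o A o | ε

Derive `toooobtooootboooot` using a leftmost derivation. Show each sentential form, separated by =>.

A => tAt => toAot => tooAoot => toooAooot => tooooAoooot => toooobAboooot => toooobtAtboooot => toooobtoAotboooot => toooobtooAootboooot => toooobtooootboooot

A => tAt   [A ::= t A t]
tAt => toAot   [A ::= o A o]
toAot => tooAoot   [A ::= o A o]
tooAoot => toooAooot   [A ::= o A o]
toooAooot => tooooAoooot   [A ::= o A o]
tooooAoooot => toooobAboooot   [A ::= b A b]
toooobAboooot => toooobtAtboooot   [A ::= t A t]
toooobtAtboooot => toooobtoAotboooot   [A ::= o A o]
toooobtoAotboooot => toooobtooAootboooot   [A ::= o A o]
toooobtooAootboooot => toooobtooootboooot   [A ::= ε]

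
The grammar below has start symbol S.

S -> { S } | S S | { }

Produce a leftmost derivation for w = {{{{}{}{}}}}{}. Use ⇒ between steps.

S ⇒ SS   [S -> S S]
SS ⇒ {S}S   [S -> { S }]
{S}S ⇒ {{S}}S   [S -> { S }]
{{S}}S ⇒ {{{S}}}S   [S -> { S }]
{{{S}}}S ⇒ {{{SS}}}S   [S -> S S]
{{{SS}}}S ⇒ {{{{}S}}}S   [S -> { }]
{{{{}S}}}S ⇒ {{{{}SS}}}S   [S -> S S]
{{{{}SS}}}S ⇒ {{{{}{}S}}}S   [S -> { }]
{{{{}{}S}}}S ⇒ {{{{}{}{}}}}S   [S -> { }]
{{{{}{}{}}}}S ⇒ {{{{}{}{}}}}{}   [S -> { }]

S⇒SS⇒{S}S⇒{{S}}S⇒{{{S}}}S⇒{{{SS}}}S⇒{{{{}S}}}S⇒{{{{}SS}}}S⇒{{{{}{}S}}}S⇒{{{{}{}{}}}}S⇒{{{{}{}{}}}}{}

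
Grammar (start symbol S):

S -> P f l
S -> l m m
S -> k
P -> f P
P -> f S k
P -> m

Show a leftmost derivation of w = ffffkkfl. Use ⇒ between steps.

S⇒Pfl⇒fPfl⇒ffPfl⇒fffPfl⇒ffffSkfl⇒ffffkkfl

S ⇒ Pfl   [S -> P f l]
Pfl ⇒ fPfl   [P -> f P]
fPfl ⇒ ffPfl   [P -> f P]
ffPfl ⇒ fffPfl   [P -> f P]
fffPfl ⇒ ffffSkfl   [P -> f S k]
ffffSkfl ⇒ ffffkkfl   [S -> k]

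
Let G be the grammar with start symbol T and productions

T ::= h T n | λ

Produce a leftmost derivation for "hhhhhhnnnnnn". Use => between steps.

T => hTn   [T ::= h T n]
hTn => hhTnn   [T ::= h T n]
hhTnn => hhhTnnn   [T ::= h T n]
hhhTnnn => hhhhTnnnn   [T ::= h T n]
hhhhTnnnn => hhhhhTnnnnn   [T ::= h T n]
hhhhhTnnnnn => hhhhhhTnnnnnn   [T ::= h T n]
hhhhhhTnnnnnn => hhhhhhnnnnnn   [T ::= λ]

T=>hTn=>hhTnn=>hhhTnnn=>hhhhTnnnn=>hhhhhTnnnnn=>hhhhhhTnnnnnn=>hhhhhhnnnnnn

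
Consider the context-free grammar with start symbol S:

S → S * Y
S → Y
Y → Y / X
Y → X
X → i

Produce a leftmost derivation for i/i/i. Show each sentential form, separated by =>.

S => Y   [S → Y]
Y => Y/X   [Y → Y / X]
Y/X => Y/X/X   [Y → Y / X]
Y/X/X => X/X/X   [Y → X]
X/X/X => i/X/X   [X → i]
i/X/X => i/i/X   [X → i]
i/i/X => i/i/i   [X → i]

S=>Y=>Y/X=>Y/X/X=>X/X/X=>i/X/X=>i/i/X=>i/i/i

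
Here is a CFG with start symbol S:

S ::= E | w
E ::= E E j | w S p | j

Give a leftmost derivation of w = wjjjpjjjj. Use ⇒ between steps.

S ⇒ E   [S ::= E]
E ⇒ EEj   [E ::= E E j]
EEj ⇒ EEjEj   [E ::= E E j]
EEjEj ⇒ wSpEjEj   [E ::= w S p]
wSpEjEj ⇒ wEpEjEj   [S ::= E]
wEpEjEj ⇒ wEEjpEjEj   [E ::= E E j]
wEEjpEjEj ⇒ wjEjpEjEj   [E ::= j]
wjEjpEjEj ⇒ wjjjpEjEj   [E ::= j]
wjjjpEjEj ⇒ wjjjpjjEj   [E ::= j]
wjjjpjjEj ⇒ wjjjpjjjj   [E ::= j]

S⇒E⇒EEj⇒EEjEj⇒wSpEjEj⇒wEpEjEj⇒wEEjpEjEj⇒wjEjpEjEj⇒wjjjpEjEj⇒wjjjpjjEj⇒wjjjpjjjj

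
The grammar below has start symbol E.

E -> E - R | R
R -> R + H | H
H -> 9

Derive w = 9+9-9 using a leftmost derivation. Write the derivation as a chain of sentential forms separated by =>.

E => E-R => R-R => R+H-R => H+H-R => 9+H-R => 9+9-R => 9+9-H => 9+9-9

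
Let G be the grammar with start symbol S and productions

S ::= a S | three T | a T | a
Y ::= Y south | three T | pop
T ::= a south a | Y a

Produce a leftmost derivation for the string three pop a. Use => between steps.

S => three T   [S ::= three T]
three T => three Y a   [T ::= Y a]
three Y a => three pop a   [Y ::= pop]

S => three T => three Y a => three pop a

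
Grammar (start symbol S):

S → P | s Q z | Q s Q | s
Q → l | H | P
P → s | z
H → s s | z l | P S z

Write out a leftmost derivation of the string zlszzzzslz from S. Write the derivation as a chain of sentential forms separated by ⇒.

S ⇒ QsQ ⇒ HsQ ⇒ zlsQ ⇒ zlsH ⇒ zlsPSz ⇒ zlszSz ⇒ zlszQsQz ⇒ zlszHsQz ⇒ zlszPSzsQz ⇒ zlszzSzsQz ⇒ zlszzPzsQz ⇒ zlszzzzsQz ⇒ zlszzzzslz

S ⇒ QsQ   [S → Q s Q]
QsQ ⇒ HsQ   [Q → H]
HsQ ⇒ zlsQ   [H → z l]
zlsQ ⇒ zlsH   [Q → H]
zlsH ⇒ zlsPSz   [H → P S z]
zlsPSz ⇒ zlszSz   [P → z]
zlszSz ⇒ zlszQsQz   [S → Q s Q]
zlszQsQz ⇒ zlszHsQz   [Q → H]
zlszHsQz ⇒ zlszPSzsQz   [H → P S z]
zlszPSzsQz ⇒ zlszzSzsQz   [P → z]
zlszzSzsQz ⇒ zlszzPzsQz   [S → P]
zlszzPzsQz ⇒ zlszzzzsQz   [P → z]
zlszzzzsQz ⇒ zlszzzzslz   [Q → l]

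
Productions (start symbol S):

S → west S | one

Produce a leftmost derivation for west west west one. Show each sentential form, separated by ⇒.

S ⇒ west S ⇒ west west S ⇒ west west west S ⇒ west west west one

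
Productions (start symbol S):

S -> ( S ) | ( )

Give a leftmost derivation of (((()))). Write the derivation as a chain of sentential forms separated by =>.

S => (S) => ((S)) => (((S))) => (((())))

S => (S)   [S -> ( S )]
(S) => ((S))   [S -> ( S )]
((S)) => (((S)))   [S -> ( S )]
(((S))) => (((())))   [S -> ( )]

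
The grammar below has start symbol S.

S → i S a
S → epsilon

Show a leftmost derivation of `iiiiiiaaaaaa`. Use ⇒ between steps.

S⇒iSa⇒iiSaa⇒iiiSaaa⇒iiiiSaaaa⇒iiiiiSaaaaa⇒iiiiiiSaaaaaa⇒iiiiiiaaaaaa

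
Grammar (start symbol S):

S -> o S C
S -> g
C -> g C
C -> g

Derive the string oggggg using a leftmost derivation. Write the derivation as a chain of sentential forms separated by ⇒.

S ⇒ oSC ⇒ ogC ⇒ oggC ⇒ ogggC ⇒ oggggC ⇒ oggggg

S ⇒ oSC   [S -> o S C]
oSC ⇒ ogC   [S -> g]
ogC ⇒ oggC   [C -> g C]
oggC ⇒ ogggC   [C -> g C]
ogggC ⇒ oggggC   [C -> g C]
oggggC ⇒ oggggg   [C -> g]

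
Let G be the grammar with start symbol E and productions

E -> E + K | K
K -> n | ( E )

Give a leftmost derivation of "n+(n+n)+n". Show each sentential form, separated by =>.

E => E+K   [E -> E + K]
E+K => E+K+K   [E -> E + K]
E+K+K => K+K+K   [E -> K]
K+K+K => n+K+K   [K -> n]
n+K+K => n+(E)+K   [K -> ( E )]
n+(E)+K => n+(E+K)+K   [E -> E + K]
n+(E+K)+K => n+(K+K)+K   [E -> K]
n+(K+K)+K => n+(n+K)+K   [K -> n]
n+(n+K)+K => n+(n+n)+K   [K -> n]
n+(n+n)+K => n+(n+n)+n   [K -> n]

E => E+K => E+K+K => K+K+K => n+K+K => n+(E)+K => n+(E+K)+K => n+(K+K)+K => n+(n+K)+K => n+(n+n)+K => n+(n+n)+n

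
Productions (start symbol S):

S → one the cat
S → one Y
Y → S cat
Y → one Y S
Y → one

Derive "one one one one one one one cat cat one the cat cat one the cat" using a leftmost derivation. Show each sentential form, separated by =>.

S => one Y   [S → one Y]
one Y => one one Y S   [Y → one Y S]
one one Y S => one one S cat S   [Y → S cat]
one one S cat S => one one one Y cat S   [S → one Y]
one one one Y cat S => one one one one Y S cat S   [Y → one Y S]
one one one one Y S cat S => one one one one S cat S cat S   [Y → S cat]
one one one one S cat S cat S => one one one one one Y cat S cat S   [S → one Y]
one one one one one Y cat S cat S => one one one one one S cat cat S cat S   [Y → S cat]
one one one one one S cat cat S cat S => one one one one one one Y cat cat S cat S   [S → one Y]
one one one one one one Y cat cat S cat S => one one one one one one one cat cat S cat S   [Y → one]
one one one one one one one cat cat S cat S => one one one one one one one cat cat one the cat cat S   [S → one the cat]
one one one one one one one cat cat one the cat cat S => one one one one one one one cat cat one the cat cat one the cat   [S → one the cat]

S => one Y => one one Y S => one one S cat S => one one one Y cat S => one one one one Y S cat S => one one one one S cat S cat S => one one one one one Y cat S cat S => one one one one one S cat cat S cat S => one one one one one one Y cat cat S cat S => one one one one one one one cat cat S cat S => one one one one one one one cat cat one the cat cat S => one one one one one one one cat cat one the cat cat one the cat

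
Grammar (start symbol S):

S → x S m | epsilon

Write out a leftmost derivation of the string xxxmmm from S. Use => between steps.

S => xSm   [S → x S m]
xSm => xxSmm   [S → x S m]
xxSmm => xxxSmmm   [S → x S m]
xxxSmmm => xxxmmm   [S → epsilon]

S => xSm => xxSmm => xxxSmmm => xxxmmm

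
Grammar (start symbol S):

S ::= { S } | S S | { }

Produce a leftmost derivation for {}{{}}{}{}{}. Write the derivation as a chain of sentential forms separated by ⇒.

S ⇒ SS   [S ::= S S]
SS ⇒ {}S   [S ::= { }]
{}S ⇒ {}SS   [S ::= S S]
{}SS ⇒ {}SSS   [S ::= S S]
{}SSS ⇒ {}SSSS   [S ::= S S]
{}SSSS ⇒ {}{S}SSS   [S ::= { S }]
{}{S}SSS ⇒ {}{{}}SSS   [S ::= { }]
{}{{}}SSS ⇒ {}{{}}{}SS   [S ::= { }]
{}{{}}{}SS ⇒ {}{{}}{}{}S   [S ::= { }]
{}{{}}{}{}S ⇒ {}{{}}{}{}{}   [S ::= { }]

S⇒SS⇒{}S⇒{}SS⇒{}SSS⇒{}SSSS⇒{}{S}SSS⇒{}{{}}SSS⇒{}{{}}{}SS⇒{}{{}}{}{}S⇒{}{{}}{}{}{}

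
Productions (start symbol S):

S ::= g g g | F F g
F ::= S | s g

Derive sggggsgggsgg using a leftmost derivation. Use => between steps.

S => FFg   [S ::= F F g]
FFg => SFg   [F ::= S]
SFg => FFgFg   [S ::= F F g]
FFgFg => sgFgFg   [F ::= s g]
sgFgFg => sgSgFg   [F ::= S]
sgSgFg => sgFFggFg   [S ::= F F g]
sgFFggFg => sgSFggFg   [F ::= S]
sgSFggFg => sggggFggFg   [S ::= g g g]
sggggFggFg => sggggsgggFg   [F ::= s g]
sggggsgggFg => sggggsgggsgg   [F ::= s g]

S => FFg => SFg => FFgFg => sgFgFg => sgSgFg => sgFFggFg => sgSFggFg => sggggFggFg => sggggsgggFg => sggggsgggsgg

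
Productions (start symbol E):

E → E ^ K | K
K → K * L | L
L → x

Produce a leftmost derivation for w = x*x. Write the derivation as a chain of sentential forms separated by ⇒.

E ⇒ K ⇒ K*L ⇒ L*L ⇒ x*L ⇒ x*x

E ⇒ K   [E → K]
K ⇒ K*L   [K → K * L]
K*L ⇒ L*L   [K → L]
L*L ⇒ x*L   [L → x]
x*L ⇒ x*x   [L → x]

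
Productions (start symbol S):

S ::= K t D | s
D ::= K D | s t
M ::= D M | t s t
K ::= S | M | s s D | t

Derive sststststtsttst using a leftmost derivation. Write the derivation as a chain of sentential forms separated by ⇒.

S ⇒ KtD ⇒ MtD ⇒ DMtD ⇒ KDMtD ⇒ ssDDMtD ⇒ ssKDDMtD ⇒ ssMDDMtD ⇒ sststDDMtD ⇒ sstststDMtD ⇒ sststststMtD ⇒ sststststtsttD ⇒ sststststtsttst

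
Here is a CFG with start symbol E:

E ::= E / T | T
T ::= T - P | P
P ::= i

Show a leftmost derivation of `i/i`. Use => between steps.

E => E/T => T/T => P/T => i/T => i/P => i/i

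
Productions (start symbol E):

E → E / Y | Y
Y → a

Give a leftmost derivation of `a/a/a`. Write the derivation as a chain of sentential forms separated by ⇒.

E⇒E/Y⇒E/Y/Y⇒Y/Y/Y⇒a/Y/Y⇒a/a/Y⇒a/a/a

E ⇒ E/Y   [E → E / Y]
E/Y ⇒ E/Y/Y   [E → E / Y]
E/Y/Y ⇒ Y/Y/Y   [E → Y]
Y/Y/Y ⇒ a/Y/Y   [Y → a]
a/Y/Y ⇒ a/a/Y   [Y → a]
a/a/Y ⇒ a/a/a   [Y → a]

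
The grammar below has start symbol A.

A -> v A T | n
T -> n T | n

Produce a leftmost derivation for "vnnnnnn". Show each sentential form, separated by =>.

A=>vAT=>vnT=>vnnT=>vnnnT=>vnnnnT=>vnnnnnT=>vnnnnnn

A => vAT   [A -> v A T]
vAT => vnT   [A -> n]
vnT => vnnT   [T -> n T]
vnnT => vnnnT   [T -> n T]
vnnnT => vnnnnT   [T -> n T]
vnnnnT => vnnnnnT   [T -> n T]
vnnnnnT => vnnnnnn   [T -> n]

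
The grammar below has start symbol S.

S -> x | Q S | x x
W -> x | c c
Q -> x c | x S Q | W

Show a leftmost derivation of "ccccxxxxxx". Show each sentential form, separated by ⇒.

S ⇒ QS ⇒ WS ⇒ ccS ⇒ ccQS ⇒ ccWS ⇒ ccccS ⇒ ccccQS ⇒ ccccxSQS ⇒ ccccxxxQS ⇒ ccccxxxWS ⇒ ccccxxxxS ⇒ ccccxxxxxx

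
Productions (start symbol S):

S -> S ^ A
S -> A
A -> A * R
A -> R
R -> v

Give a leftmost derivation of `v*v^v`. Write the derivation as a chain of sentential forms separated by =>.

S => S^A => A^A => A*R^A => R*R^A => v*R^A => v*v^A => v*v^R => v*v^v

S => S^A   [S -> S ^ A]
S^A => A^A   [S -> A]
A^A => A*R^A   [A -> A * R]
A*R^A => R*R^A   [A -> R]
R*R^A => v*R^A   [R -> v]
v*R^A => v*v^A   [R -> v]
v*v^A => v*v^R   [A -> R]
v*v^R => v*v^v   [R -> v]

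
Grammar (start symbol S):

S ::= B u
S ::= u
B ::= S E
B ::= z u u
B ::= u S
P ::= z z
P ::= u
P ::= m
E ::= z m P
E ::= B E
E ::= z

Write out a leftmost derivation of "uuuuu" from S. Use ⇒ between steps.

S ⇒ Bu   [S ::= B u]
Bu ⇒ uSu   [B ::= u S]
uSu ⇒ uBuu   [S ::= B u]
uBuu ⇒ uuSuu   [B ::= u S]
uuSuu ⇒ uuuuu   [S ::= u]

S ⇒ Bu ⇒ uSu ⇒ uBuu ⇒ uuSuu ⇒ uuuuu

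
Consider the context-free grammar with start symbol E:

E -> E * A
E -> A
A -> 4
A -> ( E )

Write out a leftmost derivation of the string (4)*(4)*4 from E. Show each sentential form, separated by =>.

E => E*A   [E -> E * A]
E*A => E*A*A   [E -> E * A]
E*A*A => A*A*A   [E -> A]
A*A*A => (E)*A*A   [A -> ( E )]
(E)*A*A => (A)*A*A   [E -> A]
(A)*A*A => (4)*A*A   [A -> 4]
(4)*A*A => (4)*(E)*A   [A -> ( E )]
(4)*(E)*A => (4)*(A)*A   [E -> A]
(4)*(A)*A => (4)*(4)*A   [A -> 4]
(4)*(4)*A => (4)*(4)*4   [A -> 4]

E => E*A => E*A*A => A*A*A => (E)*A*A => (A)*A*A => (4)*A*A => (4)*(E)*A => (4)*(A)*A => (4)*(4)*A => (4)*(4)*4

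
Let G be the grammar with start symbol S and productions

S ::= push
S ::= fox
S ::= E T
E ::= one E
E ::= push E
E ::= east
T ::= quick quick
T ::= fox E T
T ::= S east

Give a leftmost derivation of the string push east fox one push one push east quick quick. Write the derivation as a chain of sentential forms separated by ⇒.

S ⇒ E T ⇒ push E T ⇒ push east T ⇒ push east fox E T ⇒ push east fox one E T ⇒ push east fox one push E T ⇒ push east fox one push one E T ⇒ push east fox one push one push E T ⇒ push east fox one push one push east T ⇒ push east fox one push one push east quick quick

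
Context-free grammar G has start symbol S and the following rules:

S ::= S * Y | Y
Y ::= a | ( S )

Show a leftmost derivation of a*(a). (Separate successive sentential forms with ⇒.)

S ⇒ S*Y ⇒ Y*Y ⇒ a*Y ⇒ a*(S) ⇒ a*(Y) ⇒ a*(a)

S ⇒ S*Y   [S ::= S * Y]
S*Y ⇒ Y*Y   [S ::= Y]
Y*Y ⇒ a*Y   [Y ::= a]
a*Y ⇒ a*(S)   [Y ::= ( S )]
a*(S) ⇒ a*(Y)   [S ::= Y]
a*(Y) ⇒ a*(a)   [Y ::= a]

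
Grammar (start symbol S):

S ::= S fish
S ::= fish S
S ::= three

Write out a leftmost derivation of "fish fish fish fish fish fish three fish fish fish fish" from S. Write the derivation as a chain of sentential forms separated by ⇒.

S ⇒ fish S ⇒ fish fish S ⇒ fish fish S fish ⇒ fish fish fish S fish ⇒ fish fish fish S fish fish ⇒ fish fish fish fish S fish fish ⇒ fish fish fish fish fish S fish fish ⇒ fish fish fish fish fish fish S fish fish ⇒ fish fish fish fish fish fish S fish fish fish ⇒ fish fish fish fish fish fish S fish fish fish fish ⇒ fish fish fish fish fish fish three fish fish fish fish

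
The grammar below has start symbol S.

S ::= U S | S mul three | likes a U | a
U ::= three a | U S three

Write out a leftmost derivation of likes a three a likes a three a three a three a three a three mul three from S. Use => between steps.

S => S mul three   [S ::= S mul three]
S mul three => likes a U mul three   [S ::= likes a U]
likes a U mul three => likes a U S three mul three   [U ::= U S three]
likes a U S three mul three => likes a U S three S three mul three   [U ::= U S three]
likes a U S three S three mul three => likes a U S three S three S three mul three   [U ::= U S three]
likes a U S three S three S three mul three => likes a U S three S three S three S three mul three   [U ::= U S three]
likes a U S three S three S three S three mul three => likes a three a S three S three S three S three mul three   [U ::= three a]
likes a three a S three S three S three S three mul three => likes a three a likes a U three S three S three S three mul three   [S ::= likes a U]
likes a three a likes a U three S three S three S three mul three => likes a three a likes a three a three S three S three S three mul three   [U ::= three a]
likes a three a likes a three a three S three S three S three mul three => likes a three a likes a three a three a three S three S three mul three   [S ::= a]
likes a three a likes a three a three a three S three S three mul three => likes a three a likes a three a three a three a three S three mul three   [S ::= a]
likes a three a likes a three a three a three a three S three mul three => likes a three a likes a three a three a three a three a three mul three   [S ::= a]

S => S mul three => likes a U mul three => likes a U S three mul three => likes a U S three S three mul three => likes a U S three S three S three mul three => likes a U S three S three S three S three mul three => likes a three a S three S three S three S three mul three => likes a three a likes a U three S three S three S three mul three => likes a three a likes a three a three S three S three S three mul three => likes a three a likes a three a three a three S three S three mul three => likes a three a likes a three a three a three a three S three mul three => likes a three a likes a three a three a three a three a three mul three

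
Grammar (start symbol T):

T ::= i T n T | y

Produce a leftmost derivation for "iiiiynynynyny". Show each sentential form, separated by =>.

T => iTnT => iiTnTnT => iiiTnTnTnT => iiiiTnTnTnTnT => iiiiynTnTnTnT => iiiiynynTnTnT => iiiiynynynTnT => iiiiynynynynT => iiiiynynynyny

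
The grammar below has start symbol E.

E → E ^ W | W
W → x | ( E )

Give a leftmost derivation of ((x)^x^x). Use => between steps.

E => W => (E) => (E^W) => (E^W^W) => (W^W^W) => ((E)^W^W) => ((W)^W^W) => ((x)^W^W) => ((x)^x^W) => ((x)^x^x)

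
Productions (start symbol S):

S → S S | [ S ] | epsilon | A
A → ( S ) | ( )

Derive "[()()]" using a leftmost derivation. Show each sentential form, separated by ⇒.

S⇒[S]⇒[SS]⇒[AS]⇒[()S]⇒[()A]⇒[()()]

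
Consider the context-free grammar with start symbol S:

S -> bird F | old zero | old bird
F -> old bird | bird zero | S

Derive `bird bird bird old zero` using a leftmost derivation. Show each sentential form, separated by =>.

S => bird F => bird S => bird bird F => bird bird S => bird bird bird F => bird bird bird S => bird bird bird old zero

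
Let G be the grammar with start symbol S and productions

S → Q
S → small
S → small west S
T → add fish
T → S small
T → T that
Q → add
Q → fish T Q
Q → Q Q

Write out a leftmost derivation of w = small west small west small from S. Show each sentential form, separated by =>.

S => small west S => small west small west S => small west small west small

S => small west S   [S → small west S]
small west S => small west small west S   [S → small west S]
small west small west S => small west small west small   [S → small]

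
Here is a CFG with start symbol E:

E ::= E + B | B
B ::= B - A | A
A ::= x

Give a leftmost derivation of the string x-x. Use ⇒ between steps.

E ⇒ B ⇒ B-A ⇒ A-A ⇒ x-A ⇒ x-x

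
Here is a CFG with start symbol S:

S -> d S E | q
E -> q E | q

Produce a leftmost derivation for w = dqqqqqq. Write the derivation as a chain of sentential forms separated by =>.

S => dSE   [S -> d S E]
dSE => dqE   [S -> q]
dqE => dqqE   [E -> q E]
dqqE => dqqqE   [E -> q E]
dqqqE => dqqqqE   [E -> q E]
dqqqqE => dqqqqqE   [E -> q E]
dqqqqqE => dqqqqqq   [E -> q]

S=>dSE=>dqE=>dqqE=>dqqqE=>dqqqqE=>dqqqqqE=>dqqqqqq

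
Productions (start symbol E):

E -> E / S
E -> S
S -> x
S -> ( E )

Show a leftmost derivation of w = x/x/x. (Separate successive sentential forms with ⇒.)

E ⇒ E/S ⇒ E/S/S ⇒ S/S/S ⇒ x/S/S ⇒ x/x/S ⇒ x/x/x

E ⇒ E/S   [E -> E / S]
E/S ⇒ E/S/S   [E -> E / S]
E/S/S ⇒ S/S/S   [E -> S]
S/S/S ⇒ x/S/S   [S -> x]
x/S/S ⇒ x/x/S   [S -> x]
x/x/S ⇒ x/x/x   [S -> x]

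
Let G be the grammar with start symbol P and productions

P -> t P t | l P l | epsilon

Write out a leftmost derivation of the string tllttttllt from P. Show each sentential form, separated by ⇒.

P⇒tPt⇒tlPlt⇒tllPllt⇒tlltPtllt⇒tllttPttllt⇒tllttttllt

P ⇒ tPt   [P -> t P t]
tPt ⇒ tlPlt   [P -> l P l]
tlPlt ⇒ tllPllt   [P -> l P l]
tllPllt ⇒ tlltPtllt   [P -> t P t]
tlltPtllt ⇒ tllttPttllt   [P -> t P t]
tllttPttllt ⇒ tllttttllt   [P -> epsilon]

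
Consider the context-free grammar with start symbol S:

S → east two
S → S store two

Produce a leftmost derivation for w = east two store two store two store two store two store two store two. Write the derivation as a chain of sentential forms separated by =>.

S => S store two => S store two store two => S store two store two store two => S store two store two store two store two => S store two store two store two store two store two => S store two store two store two store two store two store two => east two store two store two store two store two store two store two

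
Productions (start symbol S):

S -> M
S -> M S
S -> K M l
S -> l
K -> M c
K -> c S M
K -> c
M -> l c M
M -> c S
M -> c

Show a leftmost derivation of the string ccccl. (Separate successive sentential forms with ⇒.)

S ⇒ KMl ⇒ cSMMl ⇒ cMMMl ⇒ ccMMl ⇒ cccMl ⇒ ccccl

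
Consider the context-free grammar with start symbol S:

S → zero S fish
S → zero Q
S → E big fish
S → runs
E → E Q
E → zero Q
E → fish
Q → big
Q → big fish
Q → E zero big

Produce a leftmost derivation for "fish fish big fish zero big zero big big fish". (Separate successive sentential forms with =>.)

S => E big fish => E Q big fish => fish Q big fish => fish E zero big big fish => fish E Q zero big big fish => fish E Q Q zero big big fish => fish fish Q Q zero big big fish => fish fish big Q zero big big fish => fish fish big E zero big zero big big fish => fish fish big fish zero big zero big big fish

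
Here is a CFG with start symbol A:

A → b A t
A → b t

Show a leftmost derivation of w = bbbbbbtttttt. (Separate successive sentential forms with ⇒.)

A ⇒ bAt   [A → b A t]
bAt ⇒ bbAtt   [A → b A t]
bbAtt ⇒ bbbAttt   [A → b A t]
bbbAttt ⇒ bbbbAtttt   [A → b A t]
bbbbAtttt ⇒ bbbbbAttttt   [A → b A t]
bbbbbAttttt ⇒ bbbbbbtttttt   [A → b t]

A ⇒ bAt ⇒ bbAtt ⇒ bbbAttt ⇒ bbbbAtttt ⇒ bbbbbAttttt ⇒ bbbbbbtttttt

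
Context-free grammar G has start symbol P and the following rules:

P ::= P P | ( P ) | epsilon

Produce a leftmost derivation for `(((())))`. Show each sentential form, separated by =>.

P => (P) => ((P)) => (((P))) => (((PP))) => (((PPP))) => ((((P)PP))) => (((()PP))) => (((()P))) => (((())))

P => (P)   [P ::= ( P )]
(P) => ((P))   [P ::= ( P )]
((P)) => (((P)))   [P ::= ( P )]
(((P))) => (((PP)))   [P ::= P P]
(((PP))) => (((PPP)))   [P ::= P P]
(((PPP))) => ((((P)PP)))   [P ::= ( P )]
((((P)PP))) => (((()PP)))   [P ::= epsilon]
(((()PP))) => (((()P)))   [P ::= epsilon]
(((()P))) => (((())))   [P ::= epsilon]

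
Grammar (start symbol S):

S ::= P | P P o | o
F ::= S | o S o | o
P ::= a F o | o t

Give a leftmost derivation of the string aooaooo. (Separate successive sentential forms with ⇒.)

S ⇒ PPo   [S ::= P P o]
PPo ⇒ aFoPo   [P ::= a F o]
aFoPo ⇒ aooPo   [F ::= o]
aooPo ⇒ aooaFoo   [P ::= a F o]
aooaFoo ⇒ aooaSoo   [F ::= S]
aooaSoo ⇒ aooaooo   [S ::= o]

S⇒PPo⇒aFoPo⇒aooPo⇒aooaFoo⇒aooaSoo⇒aooaooo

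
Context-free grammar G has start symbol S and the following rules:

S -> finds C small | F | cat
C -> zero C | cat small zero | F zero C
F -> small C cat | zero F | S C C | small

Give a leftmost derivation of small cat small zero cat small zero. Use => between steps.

S => F => S C C => F C C => small C C => small cat small zero C => small cat small zero cat small zero

S => F   [S -> F]
F => S C C   [F -> S C C]
S C C => F C C   [S -> F]
F C C => small C C   [F -> small]
small C C => small cat small zero C   [C -> cat small zero]
small cat small zero C => small cat small zero cat small zero   [C -> cat small zero]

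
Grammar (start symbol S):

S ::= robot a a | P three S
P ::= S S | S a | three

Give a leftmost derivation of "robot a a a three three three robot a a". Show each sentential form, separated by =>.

S => P three S => S a three S => robot a a a three S => robot a a a three P three S => robot a a a three three three S => robot a a a three three three robot a a

S => P three S   [S ::= P three S]
P three S => S a three S   [P ::= S a]
S a three S => robot a a a three S   [S ::= robot a a]
robot a a a three S => robot a a a three P three S   [S ::= P three S]
robot a a a three P three S => robot a a a three three three S   [P ::= three]
robot a a a three three three S => robot a a a three three three robot a a   [S ::= robot a a]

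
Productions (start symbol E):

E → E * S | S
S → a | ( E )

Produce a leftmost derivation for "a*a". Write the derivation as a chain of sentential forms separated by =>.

E => E*S   [E → E * S]
E*S => S*S   [E → S]
S*S => a*S   [S → a]
a*S => a*a   [S → a]

E => E*S => S*S => a*S => a*a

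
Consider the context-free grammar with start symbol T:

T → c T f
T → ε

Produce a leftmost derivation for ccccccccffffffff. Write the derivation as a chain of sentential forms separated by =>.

T => cTf   [T → c T f]
cTf => ccTff   [T → c T f]
ccTff => cccTfff   [T → c T f]
cccTfff => ccccTffff   [T → c T f]
ccccTffff => cccccTfffff   [T → c T f]
cccccTfffff => ccccccTffffff   [T → c T f]
ccccccTffffff => cccccccTfffffff   [T → c T f]
cccccccTfffffff => ccccccccTffffffff   [T → c T f]
ccccccccTffffffff => ccccccccffffffff   [T → ε]

T=>cTf=>ccTff=>cccTfff=>ccccTffff=>cccccTfffff=>ccccccTffffff=>cccccccTfffffff=>ccccccccTffffffff=>ccccccccffffffff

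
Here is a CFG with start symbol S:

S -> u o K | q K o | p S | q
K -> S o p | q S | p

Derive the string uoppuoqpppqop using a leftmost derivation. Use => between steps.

S => uoK => uoSop => uopSop => uoppSop => uoppuoKop => uoppuoqSop => uoppuoqpSop => uoppuoqppSop => uoppuoqpppSop => uoppuoqpppqop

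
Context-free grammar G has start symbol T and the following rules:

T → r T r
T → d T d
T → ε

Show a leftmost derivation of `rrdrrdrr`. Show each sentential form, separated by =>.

T=>rTr=>rrTrr=>rrdTdrr=>rrdrTrdrr=>rrdrrdrr

T => rTr   [T → r T r]
rTr => rrTrr   [T → r T r]
rrTrr => rrdTdrr   [T → d T d]
rrdTdrr => rrdrTrdrr   [T → r T r]
rrdrTrdrr => rrdrrdrr   [T → ε]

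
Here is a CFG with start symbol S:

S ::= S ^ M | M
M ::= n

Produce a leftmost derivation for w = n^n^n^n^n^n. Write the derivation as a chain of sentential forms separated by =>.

S => S^M => S^M^M => S^M^M^M => S^M^M^M^M => S^M^M^M^M^M => M^M^M^M^M^M => n^M^M^M^M^M => n^n^M^M^M^M => n^n^n^M^M^M => n^n^n^n^M^M => n^n^n^n^n^M => n^n^n^n^n^n

S => S^M   [S ::= S ^ M]
S^M => S^M^M   [S ::= S ^ M]
S^M^M => S^M^M^M   [S ::= S ^ M]
S^M^M^M => S^M^M^M^M   [S ::= S ^ M]
S^M^M^M^M => S^M^M^M^M^M   [S ::= S ^ M]
S^M^M^M^M^M => M^M^M^M^M^M   [S ::= M]
M^M^M^M^M^M => n^M^M^M^M^M   [M ::= n]
n^M^M^M^M^M => n^n^M^M^M^M   [M ::= n]
n^n^M^M^M^M => n^n^n^M^M^M   [M ::= n]
n^n^n^M^M^M => n^n^n^n^M^M   [M ::= n]
n^n^n^n^M^M => n^n^n^n^n^M   [M ::= n]
n^n^n^n^n^M => n^n^n^n^n^n   [M ::= n]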